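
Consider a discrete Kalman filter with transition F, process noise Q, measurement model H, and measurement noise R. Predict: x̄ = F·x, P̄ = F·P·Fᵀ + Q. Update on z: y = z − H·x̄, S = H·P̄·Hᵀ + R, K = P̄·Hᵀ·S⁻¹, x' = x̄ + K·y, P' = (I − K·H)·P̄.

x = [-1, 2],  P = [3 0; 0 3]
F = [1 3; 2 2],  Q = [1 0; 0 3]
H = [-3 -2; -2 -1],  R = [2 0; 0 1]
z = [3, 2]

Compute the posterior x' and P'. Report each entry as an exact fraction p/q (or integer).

x̄ = F·x = [5, 2]
P̄ = F·P·Fᵀ + Q = [31 24; 24 27]
y = z − H·x̄ = [22, 14]
S = H·P̄·Hᵀ + R = [677 408; 408 248]
K = P̄·Hᵀ·S⁻¹ = [15/179 -347/716; -81/179 633/1432]
x' = x̄ + K·y = [21/358, -1265/716]
P' = (I − K·H)·P̄ = [407/358 -1281/716; -1281/716 4491/1432]

x' = [21/358, -1265/716]
P' = [407/358 -1281/716; -1281/716 4491/1432]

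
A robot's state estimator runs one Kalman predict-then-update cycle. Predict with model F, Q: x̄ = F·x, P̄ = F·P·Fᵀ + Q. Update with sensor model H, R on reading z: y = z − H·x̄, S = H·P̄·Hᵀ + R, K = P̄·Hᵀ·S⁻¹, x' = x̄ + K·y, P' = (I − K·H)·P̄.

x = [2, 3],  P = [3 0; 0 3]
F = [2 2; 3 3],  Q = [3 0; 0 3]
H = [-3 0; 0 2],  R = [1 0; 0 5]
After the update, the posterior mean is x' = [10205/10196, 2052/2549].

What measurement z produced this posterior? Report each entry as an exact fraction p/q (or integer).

x̄ = F·x = [10, 15]
P̄ = F·P·Fᵀ + Q = [27 36; 36 57]
S = H·P̄·Hᵀ + R = [244 -216; -216 233]
K = P̄·Hᵀ·S⁻¹ = [-3321/10196 18/2549; -135/2549 1122/2549]
x' − x̄ = [-91755/10196, -36183/2549] = K·y
y = (KᵀK)⁻¹·Kᵀ·(x' − x̄) = [27, -29]
z = y + H·x̄ = [27, -29] + [-30, 30] = [-3, 1]

z = [-3, 1]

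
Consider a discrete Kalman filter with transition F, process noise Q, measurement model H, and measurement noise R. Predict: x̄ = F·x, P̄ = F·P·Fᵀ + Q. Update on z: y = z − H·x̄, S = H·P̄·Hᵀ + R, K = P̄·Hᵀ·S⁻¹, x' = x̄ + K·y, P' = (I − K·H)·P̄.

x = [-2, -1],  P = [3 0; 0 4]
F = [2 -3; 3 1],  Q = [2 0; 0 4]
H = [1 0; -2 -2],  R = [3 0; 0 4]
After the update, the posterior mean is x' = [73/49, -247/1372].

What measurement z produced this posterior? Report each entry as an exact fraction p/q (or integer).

x̄ = F·x = [-1, -7]
P̄ = F·P·Fᵀ + Q = [50 6; 6 35]
S = H·P̄·Hᵀ + R = [53 -112; -112 392]
K = P̄·Hᵀ·S⁻¹ = [6/7 -2/49; -122/147 -1837/4116]
x' − x̄ = [122/49, 9357/1372] = K·y
y = (KᵀK)⁻¹·Kᵀ·(x' − x̄) = [2, -19]
z = y + H·x̄ = [2, -19] + [-1, 16] = [1, -3]

z = [1, -3]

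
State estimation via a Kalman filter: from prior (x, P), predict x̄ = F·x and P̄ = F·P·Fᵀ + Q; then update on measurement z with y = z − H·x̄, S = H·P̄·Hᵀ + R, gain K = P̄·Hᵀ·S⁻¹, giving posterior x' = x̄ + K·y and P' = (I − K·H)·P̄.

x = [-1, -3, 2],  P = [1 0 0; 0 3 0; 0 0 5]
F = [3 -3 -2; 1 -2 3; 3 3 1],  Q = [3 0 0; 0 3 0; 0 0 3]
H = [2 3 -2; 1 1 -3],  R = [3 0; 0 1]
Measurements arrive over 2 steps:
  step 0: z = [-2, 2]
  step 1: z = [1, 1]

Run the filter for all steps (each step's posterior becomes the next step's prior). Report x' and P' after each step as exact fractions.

step 0: x' = [-113179/18536, 118337/55608, -13856/6951], P' = [594173/18536 -340885/18536 10390/2317; -340885/18536 207101/18536 -5266/2317; 10390/2317 -5266/2317 2012/2317]
step 1: x' = [2664567185/1356701786, -4436618125/4070105358, -402481855/4070105358], P' = [6518734469/1356701786 -3064727059/1356701786 1211971517/1356701786; -3064727059/1356701786 2227708849/1356701786 -186912773/1356701786; 1211971517/1356701786 -186912773/1356701786 541902837/1356701786]

step 0: x̄ = F·x = [2, 11, -10]
step 0: P̄ = F·P·Fᵀ + Q = [59 -9 -28; -9 61 0; -28 0 44]
step 0: y = z − H·x̄ = [-59, -41]
step 0: S = H·P̄·Hᵀ + R = [1080 744; 744 667]
step 0: K = P̄·Hᵀ·S⁻¹ = [-183/18536 491/2317; 23789/55608 -925/2317; 958/6951 -912/2317]
step 0: x' = x̄ + K·y = [-113179/18536, 118337/55608, -13856/6951]
step 0: P' = (I − K·H)·P̄ = [594173/18536 -340885/18536 10390/2317; -340885/18536 207101/18536 -5266/2317; 10390/2317 -5266/2317 2012/2317]
step 1: x̄ = F·x = [-575963/27804, -908755/55608, -96806/6951]
step 1: P̄ = F·P·Fᵀ + Q = [2991103/4634 3394497/9268 447656/2317; 3394497/9268 3990845/18536 268395/2317; 447656/2317 268395/2317 174149/2317]
step 1: y = z − H·x̄ = [1178943/18536, -207055/55608]
step 1: S = H·P̄·Hᵀ + R = [116455653/18536 25936737/18536; 25936737/18536 7720061/18536]
step 1: K = P̄·Hᵀ·S⁻¹ = [473114909/1356701786 -181907141/1356701786; 927497975/4070105358 -276279891/1356701786; 779399041/4070105358 -600649767/1356701786]
step 1: x' = x̄ + K·y = [2664567185/1356701786, -4436618125/4070105358, -402481855/4070105358]
step 1: P' = (I − K·H)·P̄ = [6518734469/1356701786 -3064727059/1356701786 1211971517/1356701786; -3064727059/1356701786 2227708849/1356701786 -186912773/1356701786; 1211971517/1356701786 -186912773/1356701786 541902837/1356701786]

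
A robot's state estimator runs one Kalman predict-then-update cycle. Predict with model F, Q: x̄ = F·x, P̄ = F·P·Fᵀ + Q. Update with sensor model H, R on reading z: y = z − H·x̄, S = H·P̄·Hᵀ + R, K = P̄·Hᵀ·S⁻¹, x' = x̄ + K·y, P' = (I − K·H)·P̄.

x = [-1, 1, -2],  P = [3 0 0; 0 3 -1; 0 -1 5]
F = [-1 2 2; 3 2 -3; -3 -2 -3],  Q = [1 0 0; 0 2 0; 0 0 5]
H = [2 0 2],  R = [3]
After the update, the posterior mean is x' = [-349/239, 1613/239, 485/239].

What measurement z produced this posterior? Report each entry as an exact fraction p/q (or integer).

z = [1]

x̄ = F·x = [-1, 5, 7]
P̄ = F·P·Fᵀ + Q = [28 -25 -23; -25 98 6; -23 6 77]
S = H·P̄·Hᵀ + R = [239]
K = P̄·Hᵀ·S⁻¹ = [10/239; -38/239; 108/239]
x' − x̄ = [-110/239, 418/239, -1188/239] = K·y
y = (KᵀK)⁻¹·Kᵀ·(x' − x̄) = [-11]
z = y + H·x̄ = [-11] + [12] = [1]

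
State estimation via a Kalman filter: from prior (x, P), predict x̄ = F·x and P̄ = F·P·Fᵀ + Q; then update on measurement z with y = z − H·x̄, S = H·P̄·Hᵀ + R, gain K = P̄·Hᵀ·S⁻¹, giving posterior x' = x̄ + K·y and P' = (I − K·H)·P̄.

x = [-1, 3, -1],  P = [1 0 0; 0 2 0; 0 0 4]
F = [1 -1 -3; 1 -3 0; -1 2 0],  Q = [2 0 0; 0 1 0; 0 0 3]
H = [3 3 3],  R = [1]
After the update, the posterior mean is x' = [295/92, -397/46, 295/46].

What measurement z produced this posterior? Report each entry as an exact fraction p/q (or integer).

z = [3]

x̄ = F·x = [-1, -10, 7]
P̄ = F·P·Fᵀ + Q = [41 7 -5; 7 20 -13; -5 -13 12]
S = H·P̄·Hᵀ + R = [460]
K = P̄·Hᵀ·S⁻¹ = [129/460; 21/230; -9/230]
x' − x̄ = [387/92, 63/46, -27/46] = K·y
y = (KᵀK)⁻¹·Kᵀ·(x' − x̄) = [15]
z = y + H·x̄ = [15] + [-12] = [3]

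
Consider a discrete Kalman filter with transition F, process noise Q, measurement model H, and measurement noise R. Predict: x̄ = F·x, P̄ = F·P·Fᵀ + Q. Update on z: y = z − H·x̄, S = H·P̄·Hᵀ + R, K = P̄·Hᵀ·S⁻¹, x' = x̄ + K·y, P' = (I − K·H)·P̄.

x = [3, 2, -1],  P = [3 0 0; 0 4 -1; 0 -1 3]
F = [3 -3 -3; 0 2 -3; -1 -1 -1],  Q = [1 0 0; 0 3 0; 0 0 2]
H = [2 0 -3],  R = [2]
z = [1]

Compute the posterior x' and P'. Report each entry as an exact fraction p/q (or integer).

x̄ = F·x = [6, 7, -4]
P̄ = F·P·Fᵀ + Q = [73 0 6; 0 58 0; 6 0 10]
y = z − H·x̄ = [-23]
S = H·P̄·Hᵀ + R = [312]
K = P̄·Hᵀ·S⁻¹ = [16/39; 0; -3/52]
x' = x̄ + K·y = [-134/39, 7, -139/52]
P' = (I − K·H)·P̄ = [799/39 0 174/13; 0 58 0; 174/13 0 233/26]

x' = [-134/39, 7, -139/52]
P' = [799/39 0 174/13; 0 58 0; 174/13 0 233/26]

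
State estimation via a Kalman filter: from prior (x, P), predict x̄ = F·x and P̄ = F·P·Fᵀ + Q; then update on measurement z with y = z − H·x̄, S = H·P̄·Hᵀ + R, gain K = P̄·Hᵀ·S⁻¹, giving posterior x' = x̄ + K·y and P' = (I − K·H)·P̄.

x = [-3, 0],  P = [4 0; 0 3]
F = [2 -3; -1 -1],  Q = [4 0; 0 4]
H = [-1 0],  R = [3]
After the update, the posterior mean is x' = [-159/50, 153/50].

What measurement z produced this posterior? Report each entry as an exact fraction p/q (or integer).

x̄ = F·x = [-6, 3]
P̄ = F·P·Fᵀ + Q = [47 1; 1 11]
S = H·P̄·Hᵀ + R = [50]
K = P̄·Hᵀ·S⁻¹ = [-47/50; -1/50]
x' − x̄ = [141/50, 3/50] = K·y
y = (KᵀK)⁻¹·Kᵀ·(x' − x̄) = [-3]
z = y + H·x̄ = [-3] + [6] = [3]

z = [3]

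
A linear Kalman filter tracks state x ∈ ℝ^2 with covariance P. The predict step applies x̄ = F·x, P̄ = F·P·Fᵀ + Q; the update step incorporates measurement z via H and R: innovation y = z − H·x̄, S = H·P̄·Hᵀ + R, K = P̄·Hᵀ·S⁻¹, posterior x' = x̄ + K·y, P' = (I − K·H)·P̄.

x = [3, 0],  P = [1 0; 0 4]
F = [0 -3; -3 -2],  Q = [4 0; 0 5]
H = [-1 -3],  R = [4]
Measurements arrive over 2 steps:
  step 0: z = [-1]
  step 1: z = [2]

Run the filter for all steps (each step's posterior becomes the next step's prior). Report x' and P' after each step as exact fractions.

step 0: x' = [1568/229, -465/229], P' = [2888/229 -888/229; -888/229 372/229]
step 1: x' = [267979/132341, -17289/12031], P' = [1724392/132341 -53832/12031; -53832/12031 23780/12031]

step 0: x̄ = F·x = [0, -9]
step 0: P̄ = F·P·Fᵀ + Q = [40 24; 24 30]
step 0: y = z − H·x̄ = [-28]
step 0: S = H·P̄·Hᵀ + R = [458]
step 0: K = P̄·Hᵀ·S⁻¹ = [-56/229; -57/229]
step 0: x' = x̄ + K·y = [1568/229, -465/229]
step 0: P' = (I − K·H)·P̄ = [2888/229 -888/229; -888/229 372/229]
step 1: x̄ = F·x = [1395/229, -3774/229]
step 1: P̄ = F·P·Fᵀ + Q = [4264/229 -5760/229; -5760/229 17969/229]
step 1: y = z − H·x̄ = [-9469/229]
step 1: S = H·P̄·Hᵀ + R = [132341/229]
step 1: K = P̄·Hᵀ·S⁻¹ = [13016/132341; -4377/12031]
step 1: x' = x̄ + K·y = [267979/132341, -17289/12031]
step 1: P' = (I − K·H)·P̄ = [1724392/132341 -53832/12031; -53832/12031 23780/12031]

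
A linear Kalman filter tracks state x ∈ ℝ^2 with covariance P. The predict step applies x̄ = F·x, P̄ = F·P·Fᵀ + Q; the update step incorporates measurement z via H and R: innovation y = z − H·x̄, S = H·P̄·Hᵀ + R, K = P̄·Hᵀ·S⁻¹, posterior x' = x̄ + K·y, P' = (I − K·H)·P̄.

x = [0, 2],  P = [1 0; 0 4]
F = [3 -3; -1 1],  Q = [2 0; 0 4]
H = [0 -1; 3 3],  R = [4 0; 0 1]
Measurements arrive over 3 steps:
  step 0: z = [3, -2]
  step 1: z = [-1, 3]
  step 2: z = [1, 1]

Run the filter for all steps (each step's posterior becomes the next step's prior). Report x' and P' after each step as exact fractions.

step 0: x̄ = F·x = [-6, 2]
step 0: P̄ = F·P·Fᵀ + Q = [47 -15; -15 9]
step 0: y = z − H·x̄ = [5, 10]
step 0: S = H·P̄·Hᵀ + R = [13 18; 18 235]
step 0: K = P̄·Hᵀ·S⁻¹ = [1797/2731 978/2731; -1791/2731 -72/2731]
step 0: x' = x̄ + K·y = [2379/2731, -4213/2731]
step 0: P' = (I − K·H)·P̄ = [7514/2731 -7188/2731; -7188/2731 7164/2731]
step 1: x̄ = F·x = [19776/2731, -6592/2731]
step 1: P̄ = F·P·Fᵀ + Q = [266948/2731 -87162/2731; -87162/2731 39978/2731]
step 1: y = z − H·x̄ = [-9323/2731, -31359/2731]
step 1: S = H·P̄·Hᵀ + R = [50902/2731 141552/2731; 141552/2731 1196149/2731]
step 1: K = P̄·Hᵀ·S⁻¹ = [5110131/7478837 2767566/7478837; -5086539/7478837 -283104/7478837]
step 1: x' = x̄ + K·y = [4932855/7478837, 2562859/7478837]
step 1: P' = (I − K·H)·P̄ = [21363046/7478837 -20440524/7478837; -20440524/7478837 20346156/7478837]
step 2: x̄ = F·x = [7109988/7478837, -2369996/7478837]
step 2: P̄ = F·P·Fᵀ + Q = [758269924/7478837 -247770750/7478837; -247770750/7478837 112505598/7478837]
step 2: y = z − H·x̄ = [5108841/7478837, -6741139/7478837]
step 2: S = H·P̄·Hᵀ + R = [142420946/7478837 405795456/7478837; 405795456/7478837 3384585035/7478837]
step 2: K = P̄·Hᵀ·S⁻¹ = [14516056257/21217593751 7860385338/21217593751; -14448423681/21217593751 -811590912/21217593751]
step 2: x' = x̄ + K·y = [23002120539/21217593751, -15861993577/21217593751]
step 2: P' = (I − K·H)·P̄ = [60684353474/21217593751 -58064225028/21217593751; -58064225028/21217593751 57793694724/21217593751]

step 0: x' = [2379/2731, -4213/2731], P' = [7514/2731 -7188/2731; -7188/2731 7164/2731]
step 1: x' = [4932855/7478837, 2562859/7478837], P' = [21363046/7478837 -20440524/7478837; -20440524/7478837 20346156/7478837]
step 2: x' = [23002120539/21217593751, -15861993577/21217593751], P' = [60684353474/21217593751 -58064225028/21217593751; -58064225028/21217593751 57793694724/21217593751]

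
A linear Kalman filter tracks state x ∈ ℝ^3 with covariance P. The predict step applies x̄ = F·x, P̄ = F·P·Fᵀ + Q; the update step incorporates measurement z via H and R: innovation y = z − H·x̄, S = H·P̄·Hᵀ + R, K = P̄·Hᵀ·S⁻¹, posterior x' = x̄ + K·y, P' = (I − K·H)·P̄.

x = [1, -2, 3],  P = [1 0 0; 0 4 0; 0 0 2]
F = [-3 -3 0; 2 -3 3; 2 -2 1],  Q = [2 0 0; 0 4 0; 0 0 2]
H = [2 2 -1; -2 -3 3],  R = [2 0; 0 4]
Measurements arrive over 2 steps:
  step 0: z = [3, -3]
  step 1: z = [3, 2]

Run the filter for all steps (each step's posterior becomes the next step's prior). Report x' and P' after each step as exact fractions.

step 0: x' = [-16219/3422, 28987/3422, 14805/3422], P' = [15906/1711 -19719/1711 -8893/1711; -19719/1711 27809/1711 14857/1711; -8893/1711 14857/1711 9921/1711]
step 1: x' = [-7486100/2938781, 19875179/2938781, 16769975/2938781], P' = [179915077/14693905 -234096044/14693905 -113908734/14693905; -234096044/14693905 338636608/14693905 187857568/14693905; -113908734/14693905 187857568/14693905 123342128/14693905]

step 0: x̄ = F·x = [3, 17, 9]
step 0: P̄ = F·P·Fᵀ + Q = [47 30 18; 30 62 34; 18 34 24]
step 0: y = z − H·x̄ = [-28, 27]
step 0: S = H·P̄·Hᵀ + R = [494 -482; -482 498]
step 0: K = P̄·Hᵀ·S⁻¹ = [1267/3422 333/3422; 1323/3422 291/3422; 2007/3422 1489/3422]
step 0: x' = x̄ + K·y = [-16219/3422, 28987/3422, 14805/3422]
step 0: P' = (I − K·H)·P̄ = [15906/1711 -19719/1711 -8893/1711; -19719/1711 27809/1711 14857/1711; -8893/1711 14857/1711 9921/1711]
step 1: x̄ = F·x = [-19152/1711, -37492/1711, -75607/3422]
step 1: P̄ = F·P·Fᵀ + Q = [41915/1711 42012/1711 53526/1711; 42012/1711 272524/1711 252574/1711; 53526/1711 252574/1711 250955/1711]
step 1: y = z − H·x̄ = [161235/3422, -67895/3422]
step 1: S = H·P̄·Hᵀ + R = [623829/1711 -274415/1711; -274415/1711 201315/1711]
step 1: K = P̄·Hᵀ·S⁻¹ = [554680/2938781 182944/14693905; 2122356/2938781 3963742/14693905; 2455554/2938781 8567787/14693905]
step 1: x' = x̄ + K·y = [-7486100/2938781, 19875179/2938781, 16769975/2938781]
step 1: P' = (I − K·H)·P̄ = [179915077/14693905 -234096044/14693905 -113908734/14693905; -234096044/14693905 338636608/14693905 187857568/14693905; -113908734/14693905 187857568/14693905 123342128/14693905]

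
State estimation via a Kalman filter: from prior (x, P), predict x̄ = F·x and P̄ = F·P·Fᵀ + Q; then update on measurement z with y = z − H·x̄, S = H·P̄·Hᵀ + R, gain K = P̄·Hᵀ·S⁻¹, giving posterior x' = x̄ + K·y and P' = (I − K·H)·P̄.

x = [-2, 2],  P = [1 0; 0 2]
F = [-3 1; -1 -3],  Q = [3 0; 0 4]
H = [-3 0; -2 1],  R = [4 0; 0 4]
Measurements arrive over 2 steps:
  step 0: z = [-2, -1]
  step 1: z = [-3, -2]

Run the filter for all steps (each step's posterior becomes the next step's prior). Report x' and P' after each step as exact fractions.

step 0: x̄ = F·x = [8, -4]
step 0: P̄ = F·P·Fᵀ + Q = [14 -3; -3 23]
step 0: y = z − H·x̄ = [22, 19]
step 0: S = H·P̄·Hᵀ + R = [130 93; 93 95]
step 0: K = P̄·Hᵀ·S⁻¹ = [-1107/3701 -124/3701; -1842/3701 2933/3701]
step 0: x' = x̄ + K·y = [2898/3701, 399/3701]
step 0: P' = (I − K·H)·P̄ = [1476/3701 2456/3701; 2456/3701 16644/3701]
step 1: x̄ = F·x = [-8295/3701, -4095/3701]
step 1: P̄ = F·P·Fᵀ + Q = [26295/3701 -25856/3701; -25856/3701 180812/3701]
step 1: y = z − H·x̄ = [-35988/3701, -19897/3701]
step 1: S = H·P̄·Hᵀ + R = [251459/3701 235338/3701; 235338/3701 404220/3701]
step 1: K = P̄·Hᵀ·S⁻¹ = [-75574/260407 -39223/1562442; -263073/520814 905511/1041628]
step 1: x' = x̄ + K·y = [1118213/1562442, -904479/1041628]
step 1: P' = (I − K·H)·P̄ = [302296/781221 175382/260407; 175382/260407 1256275/260407]

step 0: x' = [2898/3701, 399/3701], P' = [1476/3701 2456/3701; 2456/3701 16644/3701]
step 1: x' = [1118213/1562442, -904479/1041628], P' = [302296/781221 175382/260407; 175382/260407 1256275/260407]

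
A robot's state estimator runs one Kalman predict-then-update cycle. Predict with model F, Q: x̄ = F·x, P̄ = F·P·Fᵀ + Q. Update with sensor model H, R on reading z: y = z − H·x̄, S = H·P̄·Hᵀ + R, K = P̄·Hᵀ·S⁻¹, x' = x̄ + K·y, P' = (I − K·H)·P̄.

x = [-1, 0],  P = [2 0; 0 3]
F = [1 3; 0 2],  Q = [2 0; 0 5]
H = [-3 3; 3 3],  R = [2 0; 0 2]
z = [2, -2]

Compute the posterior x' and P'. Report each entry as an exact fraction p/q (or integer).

x̄ = F·x = [-1, 0]
P̄ = F·P·Fᵀ + Q = [31 18; 18 17]
y = z − H·x̄ = [-1, 1]
S = H·P̄·Hᵀ + R = [110 -126; -126 758]
K = P̄·Hᵀ·S⁻¹ = [-690/4219 1407/8438; 2739/16876 2793/16876]
x' = x̄ + K·y = [-5651/8438, 27/8438]
P' = (I − K·H)·P̄ = [929/8438 9/8438; 9/8438 461/4219]

x' = [-5651/8438, 27/8438]
P' = [929/8438 9/8438; 9/8438 461/4219]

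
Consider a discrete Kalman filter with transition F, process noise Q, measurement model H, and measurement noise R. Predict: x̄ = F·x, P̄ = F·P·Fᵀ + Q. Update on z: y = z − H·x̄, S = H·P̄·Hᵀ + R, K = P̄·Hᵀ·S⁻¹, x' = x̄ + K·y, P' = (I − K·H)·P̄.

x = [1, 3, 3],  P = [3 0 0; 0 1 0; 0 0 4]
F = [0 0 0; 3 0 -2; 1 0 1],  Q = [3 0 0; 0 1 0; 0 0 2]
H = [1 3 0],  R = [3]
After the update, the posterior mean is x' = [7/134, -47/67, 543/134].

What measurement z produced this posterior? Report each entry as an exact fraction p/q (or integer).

x̄ = F·x = [0, -3, 4]
P̄ = F·P·Fᵀ + Q = [3 0 0; 0 44 1; 0 1 9]
S = H·P̄·Hᵀ + R = [402]
K = P̄·Hᵀ·S⁻¹ = [1/134; 22/67; 1/134]
x' − x̄ = [7/134, 154/67, 7/134] = K·y
y = (KᵀK)⁻¹·Kᵀ·(x' − x̄) = [7]
z = y + H·x̄ = [7] + [-9] = [-2]

z = [-2]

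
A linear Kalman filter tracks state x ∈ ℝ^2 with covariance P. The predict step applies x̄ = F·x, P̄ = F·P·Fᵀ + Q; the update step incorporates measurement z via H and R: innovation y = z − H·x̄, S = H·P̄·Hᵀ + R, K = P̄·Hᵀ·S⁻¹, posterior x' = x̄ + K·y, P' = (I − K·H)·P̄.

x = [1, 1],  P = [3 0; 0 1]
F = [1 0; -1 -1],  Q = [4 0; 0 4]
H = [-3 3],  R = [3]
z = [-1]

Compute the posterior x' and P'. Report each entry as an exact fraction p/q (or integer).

x̄ = F·x = [1, -2]
P̄ = F·P·Fᵀ + Q = [7 -3; -3 8]
y = z − H·x̄ = [8]
S = H·P̄·Hᵀ + R = [192]
K = P̄·Hᵀ·S⁻¹ = [-5/32; 11/64]
x' = x̄ + K·y = [-1/4, -5/8]
P' = (I − K·H)·P̄ = [37/16 69/32; 69/32 149/64]

x' = [-1/4, -5/8]
P' = [37/16 69/32; 69/32 149/64]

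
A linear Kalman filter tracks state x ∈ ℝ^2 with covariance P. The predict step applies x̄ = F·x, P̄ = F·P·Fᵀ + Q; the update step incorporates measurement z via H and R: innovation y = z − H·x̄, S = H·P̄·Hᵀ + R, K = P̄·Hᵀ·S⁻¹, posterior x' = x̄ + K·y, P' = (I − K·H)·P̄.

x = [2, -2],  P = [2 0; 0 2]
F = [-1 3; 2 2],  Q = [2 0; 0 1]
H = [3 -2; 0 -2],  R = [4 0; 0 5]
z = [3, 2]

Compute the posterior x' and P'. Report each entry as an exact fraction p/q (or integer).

x̄ = F·x = [-8, 0]
P̄ = F·P·Fᵀ + Q = [22 8; 8 17]
y = z − H·x̄ = [27, 2]
S = H·P̄·Hᵀ + R = [174 20; 20 73]
K = P̄·Hᵀ·S⁻¹ = [1985/6151 -1892/6151; -25/6151 -2858/6151]
x' = x̄ + K·y = [603/6151, -6391/6151]
P' = (I − K·H)·P̄ = [5800/6151 4730/6151; 4730/6151 7145/6151]

x' = [603/6151, -6391/6151]
P' = [5800/6151 4730/6151; 4730/6151 7145/6151]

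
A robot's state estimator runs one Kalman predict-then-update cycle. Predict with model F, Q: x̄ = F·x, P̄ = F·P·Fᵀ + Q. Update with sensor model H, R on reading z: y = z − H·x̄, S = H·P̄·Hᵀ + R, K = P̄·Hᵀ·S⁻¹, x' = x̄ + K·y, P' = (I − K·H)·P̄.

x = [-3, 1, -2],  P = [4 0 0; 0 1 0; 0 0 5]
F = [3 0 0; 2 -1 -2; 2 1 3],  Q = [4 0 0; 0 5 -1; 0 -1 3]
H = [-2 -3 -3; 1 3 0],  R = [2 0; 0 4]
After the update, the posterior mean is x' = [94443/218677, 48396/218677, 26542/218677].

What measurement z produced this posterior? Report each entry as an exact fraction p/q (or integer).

z = [-2, 1]

x̄ = F·x = [-9, -3, -11]
P̄ = F·P·Fᵀ + Q = [40 24 24; 24 42 -16; 24 -16 65]
S = H·P̄·Hᵀ + R = [1413 -602; -602 566]
K = P̄·Hᵀ·S⁻¹ = [-29680/218677 11704/218677; 9492/218677 68049/218677; -62409/218677 -75651/218677]
x' − x̄ = [2062536/218677, 704427/218677, 2431989/218677] = K·y
y = (KᵀK)⁻¹·Kᵀ·(x' − x̄) = [-62, 19]
z = y + H·x̄ = [-62, 19] + [60, -18] = [-2, 1]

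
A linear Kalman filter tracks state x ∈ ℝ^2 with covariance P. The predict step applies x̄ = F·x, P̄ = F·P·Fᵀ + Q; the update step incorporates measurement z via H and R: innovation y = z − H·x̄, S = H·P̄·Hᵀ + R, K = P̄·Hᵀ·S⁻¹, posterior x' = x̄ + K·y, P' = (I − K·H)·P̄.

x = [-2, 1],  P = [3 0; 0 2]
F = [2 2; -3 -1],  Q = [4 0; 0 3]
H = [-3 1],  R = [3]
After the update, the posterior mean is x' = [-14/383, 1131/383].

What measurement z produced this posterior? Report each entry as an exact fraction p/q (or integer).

z = [3]

x̄ = F·x = [-2, 5]
P̄ = F·P·Fᵀ + Q = [24 -22; -22 32]
S = H·P̄·Hᵀ + R = [383]
K = P̄·Hᵀ·S⁻¹ = [-94/383; 98/383]
x' − x̄ = [752/383, -784/383] = K·y
y = (KᵀK)⁻¹·Kᵀ·(x' − x̄) = [-8]
z = y + H·x̄ = [-8] + [11] = [3]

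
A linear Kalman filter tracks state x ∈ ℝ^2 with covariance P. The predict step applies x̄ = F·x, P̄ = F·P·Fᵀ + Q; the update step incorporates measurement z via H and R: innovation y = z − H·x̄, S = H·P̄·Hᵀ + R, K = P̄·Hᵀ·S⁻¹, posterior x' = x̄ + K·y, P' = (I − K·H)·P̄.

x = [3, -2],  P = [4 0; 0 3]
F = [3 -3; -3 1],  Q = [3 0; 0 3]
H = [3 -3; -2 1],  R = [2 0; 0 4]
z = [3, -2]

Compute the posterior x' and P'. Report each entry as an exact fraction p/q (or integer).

x̄ = F·x = [15, -11]
P̄ = F·P·Fᵀ + Q = [66 -45; -45 42]
y = z − H·x̄ = [-75, 39]
S = H·P̄·Hᵀ + R = [1784 -927; -927 490]
K = P̄·Hᵀ·S⁻¹ = [-909/14831 -7077/14831; -5526/14831 -6459/14831]
x' = x̄ + K·y = [14637/14831, -592/14831]
P' = (I − K·H)·P̄ = [28914/14831 29520/14831; 29520/14831 33204/14831]

x' = [14637/14831, -592/14831]
P' = [28914/14831 29520/14831; 29520/14831 33204/14831]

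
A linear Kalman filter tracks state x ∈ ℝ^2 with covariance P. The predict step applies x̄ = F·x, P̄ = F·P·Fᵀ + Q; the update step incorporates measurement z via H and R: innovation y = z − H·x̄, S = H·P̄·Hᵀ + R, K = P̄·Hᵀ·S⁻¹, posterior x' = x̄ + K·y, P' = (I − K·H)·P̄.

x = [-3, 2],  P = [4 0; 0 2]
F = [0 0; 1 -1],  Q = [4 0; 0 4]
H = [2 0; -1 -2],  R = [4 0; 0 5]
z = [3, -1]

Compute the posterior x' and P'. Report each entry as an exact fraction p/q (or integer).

x' = [314/229, -165/229]
P' = [180/229 -80/229; -80/229 290/229]

x̄ = F·x = [0, -5]
P̄ = F·P·Fᵀ + Q = [4 0; 0 10]
y = z − H·x̄ = [3, -11]
S = H·P̄·Hᵀ + R = [20 -8; -8 49]
K = P̄·Hᵀ·S⁻¹ = [90/229 -4/229; -40/229 -100/229]
x' = x̄ + K·y = [314/229, -165/229]
P' = (I − K·H)·P̄ = [180/229 -80/229; -80/229 290/229]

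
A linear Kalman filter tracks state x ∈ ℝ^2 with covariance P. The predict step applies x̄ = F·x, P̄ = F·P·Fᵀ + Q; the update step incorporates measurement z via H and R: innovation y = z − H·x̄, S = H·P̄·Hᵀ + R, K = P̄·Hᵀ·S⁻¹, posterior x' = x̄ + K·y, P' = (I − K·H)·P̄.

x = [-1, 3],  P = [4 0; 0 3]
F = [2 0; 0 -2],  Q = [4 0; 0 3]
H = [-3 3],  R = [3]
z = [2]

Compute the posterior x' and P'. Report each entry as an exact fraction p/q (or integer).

x̄ = F·x = [-2, -6]
P̄ = F·P·Fᵀ + Q = [20 0; 0 15]
y = z − H·x̄ = [14]
S = H·P̄·Hᵀ + R = [318]
K = P̄·Hᵀ·S⁻¹ = [-10/53; 15/106]
x' = x̄ + K·y = [-246/53, -213/53]
P' = (I − K·H)·P̄ = [460/53 450/53; 450/53 915/106]

x' = [-246/53, -213/53]
P' = [460/53 450/53; 450/53 915/106]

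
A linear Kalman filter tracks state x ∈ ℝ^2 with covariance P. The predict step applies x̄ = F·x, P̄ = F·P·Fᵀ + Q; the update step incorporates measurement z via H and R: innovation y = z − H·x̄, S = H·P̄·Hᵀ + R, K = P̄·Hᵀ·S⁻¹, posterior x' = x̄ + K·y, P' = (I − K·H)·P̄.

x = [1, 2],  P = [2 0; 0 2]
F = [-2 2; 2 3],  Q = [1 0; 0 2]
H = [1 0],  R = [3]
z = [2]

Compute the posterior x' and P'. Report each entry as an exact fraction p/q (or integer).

x̄ = F·x = [2, 8]
P̄ = F·P·Fᵀ + Q = [17 4; 4 28]
y = z − H·x̄ = [0]
S = H·P̄·Hᵀ + R = [20]
K = P̄·Hᵀ·S⁻¹ = [17/20; 1/5]
x' = x̄ + K·y = [2, 8]
P' = (I − K·H)·P̄ = [51/20 3/5; 3/5 136/5]

x' = [2, 8]
P' = [51/20 3/5; 3/5 136/5]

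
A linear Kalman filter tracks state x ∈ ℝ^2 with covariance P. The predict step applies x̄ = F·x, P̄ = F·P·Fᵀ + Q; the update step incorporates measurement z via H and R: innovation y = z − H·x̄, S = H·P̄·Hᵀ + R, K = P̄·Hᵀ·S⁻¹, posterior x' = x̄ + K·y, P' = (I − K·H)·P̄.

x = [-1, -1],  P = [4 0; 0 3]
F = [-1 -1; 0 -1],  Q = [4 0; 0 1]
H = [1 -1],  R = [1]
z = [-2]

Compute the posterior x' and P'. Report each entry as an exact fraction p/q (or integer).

x̄ = F·x = [2, 1]
P̄ = F·P·Fᵀ + Q = [11 3; 3 4]
y = z − H·x̄ = [-3]
S = H·P̄·Hᵀ + R = [10]
K = P̄·Hᵀ·S⁻¹ = [4/5; -1/10]
x' = x̄ + K·y = [-2/5, 13/10]
P' = (I − K·H)·P̄ = [23/5 19/5; 19/5 39/10]

x' = [-2/5, 13/10]
P' = [23/5 19/5; 19/5 39/10]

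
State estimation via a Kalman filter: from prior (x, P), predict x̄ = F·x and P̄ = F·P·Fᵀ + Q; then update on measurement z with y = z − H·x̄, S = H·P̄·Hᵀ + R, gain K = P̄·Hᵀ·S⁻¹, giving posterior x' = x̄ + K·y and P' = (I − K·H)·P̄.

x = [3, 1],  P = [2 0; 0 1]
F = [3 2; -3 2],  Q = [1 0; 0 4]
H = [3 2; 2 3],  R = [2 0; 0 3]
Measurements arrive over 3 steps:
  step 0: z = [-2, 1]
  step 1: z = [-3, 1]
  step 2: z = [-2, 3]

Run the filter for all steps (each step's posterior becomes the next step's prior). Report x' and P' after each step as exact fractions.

step 0: x̄ = F·x = [11, -7]
step 0: P̄ = F·P·Fᵀ + Q = [23 -14; -14 26]
step 0: y = z − H·x̄ = [-21, 0]
step 0: S = H·P̄·Hᵀ + R = [145 112; 112 161]
step 0: K = P̄·Hᵀ·S⁻¹ = [879/1543 -4012/10801; -570/1543 6130/10801]
step 0: x' = x̄ + K·y = [-1486/1543, 1169/1543]
step 0: P' = (I − K·H)·P̄ = [12198/10801 -12144/10801; -12144/10801 14226/10801]
step 1: x̄ = F·x = [-2120/1543, 6796/1543]
step 1: P̄ = F·P·Fᵀ + Q = [4537/1543 -7554/1543; -7554/1543 355618/10801]
step 1: y = z − H·x̄ = [-11861/1543, -14605/1543]
step 1: S = H·P̄·Hᵀ + R = [1095369/10801 1636848/10801; 1636848/10801 2725465/10801]
step 1: K = P̄·Hᵀ·S⁻¹ = [3923411/9447227 -2686004/9447227; -6209974/28341681 4574622/9447227]
step 1: x' = x̄ + K·y = [-17715237/9447227, 42663320/28341681]
step 1: P' = (I − K·H)·P̄ = [7931298/9447227 -7973536/9447227; -7973536/9447227 29670938/28341681]
step 2: x̄ = F·x = [-74110493/28341681, 244763773/28341681]
step 2: P̄ = F·P·Fᵀ + Q = [74123183/28341681 -95461294/28341681; -95461294/28341681 733242818/28341681]
step 2: y = z − H·x̄ = [-323879429/28341681, -501045290/28341681]
step 2: S = H·P̄·Hᵀ + R = [2511227753/28341681 3603199184/28341681; 3603199184/28341681 5835167609/28341681]
step 2: K = P̄·Hᵀ·S⁻¹ = [24036516153/58937593841 -16237725212/58937593841; -1774449274/8419656263 3994255286/8419656263]
step 2: x' = x̄ + K·y = [-20247773310/8419656263, 22378053505/8419656263]
step 2: P' = (I − K·H)·P̄ = [48329089638/58937593841 -6922445472/8419656263; -6922445472/8419656263 8609218934/8419656263]

step 0: x' = [-1486/1543, 1169/1543], P' = [12198/10801 -12144/10801; -12144/10801 14226/10801]
step 1: x' = [-17715237/9447227, 42663320/28341681], P' = [7931298/9447227 -7973536/9447227; -7973536/9447227 29670938/28341681]
step 2: x' = [-20247773310/8419656263, 22378053505/8419656263], P' = [48329089638/58937593841 -6922445472/8419656263; -6922445472/8419656263 8609218934/8419656263]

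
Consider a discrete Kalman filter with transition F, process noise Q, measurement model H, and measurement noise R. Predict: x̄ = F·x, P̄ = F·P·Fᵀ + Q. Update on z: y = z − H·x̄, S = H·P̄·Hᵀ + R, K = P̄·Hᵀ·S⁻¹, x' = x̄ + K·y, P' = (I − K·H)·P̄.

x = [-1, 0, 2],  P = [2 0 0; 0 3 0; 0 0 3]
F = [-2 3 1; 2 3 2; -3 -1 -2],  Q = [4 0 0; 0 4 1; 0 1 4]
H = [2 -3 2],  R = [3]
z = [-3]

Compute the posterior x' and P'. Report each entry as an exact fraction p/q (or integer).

x' = [3343/838, 2177/838, -665/419]
P' = [35187/838 21451/838 -1503/419; 21451/838 14849/838 286/419; -1503/419 286/419 2055/419]

x̄ = F·x = [4, 2, -1]
P̄ = F·P·Fᵀ + Q = [42 25 -3; 25 51 -32; -3 -32 37]
y = z − H·x̄ = [-3]
S = H·P̄·Hᵀ + R = [838]
K = P̄·Hᵀ·S⁻¹ = [3/838; -167/838; 82/419]
x' = x̄ + K·y = [3343/838, 2177/838, -665/419]
P' = (I − K·H)·P̄ = [35187/838 21451/838 -1503/419; 21451/838 14849/838 286/419; -1503/419 286/419 2055/419]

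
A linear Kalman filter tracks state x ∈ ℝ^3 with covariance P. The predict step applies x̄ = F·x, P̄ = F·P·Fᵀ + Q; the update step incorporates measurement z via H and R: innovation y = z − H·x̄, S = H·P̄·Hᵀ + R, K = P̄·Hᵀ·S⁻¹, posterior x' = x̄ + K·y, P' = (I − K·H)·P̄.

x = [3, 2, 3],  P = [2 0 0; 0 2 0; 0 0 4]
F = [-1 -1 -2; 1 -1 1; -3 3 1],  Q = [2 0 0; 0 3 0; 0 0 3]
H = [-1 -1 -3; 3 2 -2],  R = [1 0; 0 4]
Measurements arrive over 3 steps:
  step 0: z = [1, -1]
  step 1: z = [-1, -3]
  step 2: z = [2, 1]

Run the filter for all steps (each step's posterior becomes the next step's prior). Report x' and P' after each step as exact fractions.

step 0: x̄ = F·x = [-11, 4, 0]
step 0: P̄ = F·P·Fᵀ + Q = [22 -8 -8; -8 11 -8; -8 -8 43]
step 0: y = z − H·x̄ = [-6, 24]
step 0: S = H·P̄·Hᵀ + R = [309 298; 298 482]
step 0: K = P̄·Hᵀ·S⁻¹ = [-7424/30067 8707/30067; 2975/30067 -966/30067; -8459/30067 -2630/30067]
step 0: x' = x̄ + K·y = [-77225/30067, 79234/30067, -12366/30067]
step 0: P' = (I − K·H)·P̄ = [161052/30067 -206530/30067 17634/30067; -206530/30067 281786/30067 -26077/30067; 17634/30067 -26077/30067 5634/30067]
step 1: x̄ = F·x = [22723/30067, -168825/30067, 457011/30067]
step 1: P̄ = F·P·Fᵀ + Q = [78676/30067 30487/30067 -102761/30067; 30487/30067 1039155/30067 -2649482/30067; -102761/30067 -2649482/30067 7536651/30067]
step 1: y = z − H·x̄ = [1194864/30067, 1093302/30067]
step 1: S = H·P̄·Hᵀ + R = [52525273/30067 54070388/30067; 54070388/30067 57926408/30067]
step 1: K = P̄·Hᵀ·S⁻¹ = [-65010482/494701565 129949069/989403130; -44675161/989403130 677079309/3957612520; -266741801/989403130 -416981991/3957612520]
step 1: x' = x̄ + K·y = [152965298/494701565, -2351660247/1978806260, 1295515173/1978806260]
step 1: P' = (I − K·H)·P̄ = [639064906/494701565 -1529999647/989403130 127296933/989403130; -1529999647/989403130 9475292183/3957612520 -1058864317/3957612520; 127296933/989403130 -1058864317/3957612520 538881263/3957612520]
step 2: x̄ = F·x = [-851231291/1978806260, 1064759153/494701565, -1898762286/494701565]
step 2: P̄ = F·P·Fᵀ + Q = [10219858007/3957612520 87322862/494701565 -1052023113/989403130; 87322862/494701565 5296953941/494701565 -10385081082/494701565; -1052023113/989403130 -10385081082/494701565 30556710499/494701565]
step 2: y = z − H·x̄ = [-15419729591/1978806260, -19175671379/1978806260]
step 2: S = H·P̄·Hᵀ + R = [1734300977127/3957612520 1709597594183/3957612520; 1709597594183/3957612520 1978651727647/3957612520]
step 2: K = P̄·Hᵀ·S⁻¹ = [-16630521090256/128575925016509 16999122235383/128575925016509; -6217955431839/128575925016509 21813327943303/128575925016509; -34582932255589/128575925016509 -13507349257623/128575925016509]
step 2: x' = x̄ + K·y = [-90448114001473/128575925016509, 113807783846302/128575925016509, -93121049063708/128575925016509]
step 2: P' = (I − K·H)·P̄ = [165350308576396/128575925016509 -197700360666906/128575925016509 16326857726922/128575925016509; -197700360666906/128575925016509 306112476689910/128575925016509 -34064720197055/128575925016509; 16326857726922/128575925016509 -34064720197055/128575925016509 17440264908574/128575925016509]

step 0: x' = [-77225/30067, 79234/30067, -12366/30067], P' = [161052/30067 -206530/30067 17634/30067; -206530/30067 281786/30067 -26077/30067; 17634/30067 -26077/30067 5634/30067]
step 1: x' = [152965298/494701565, -2351660247/1978806260, 1295515173/1978806260], P' = [639064906/494701565 -1529999647/989403130 127296933/989403130; -1529999647/989403130 9475292183/3957612520 -1058864317/3957612520; 127296933/989403130 -1058864317/3957612520 538881263/3957612520]
step 2: x' = [-90448114001473/128575925016509, 113807783846302/128575925016509, -93121049063708/128575925016509], P' = [165350308576396/128575925016509 -197700360666906/128575925016509 16326857726922/128575925016509; -197700360666906/128575925016509 306112476689910/128575925016509 -34064720197055/128575925016509; 16326857726922/128575925016509 -34064720197055/128575925016509 17440264908574/128575925016509]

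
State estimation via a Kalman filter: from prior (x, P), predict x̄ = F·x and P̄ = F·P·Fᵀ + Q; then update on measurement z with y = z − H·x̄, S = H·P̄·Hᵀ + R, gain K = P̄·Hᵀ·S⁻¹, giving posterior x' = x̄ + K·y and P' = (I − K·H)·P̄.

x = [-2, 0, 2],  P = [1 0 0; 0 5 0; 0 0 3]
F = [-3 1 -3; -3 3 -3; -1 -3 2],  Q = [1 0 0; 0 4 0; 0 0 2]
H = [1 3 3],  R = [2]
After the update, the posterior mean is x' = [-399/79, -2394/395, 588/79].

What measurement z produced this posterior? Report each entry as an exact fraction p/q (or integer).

z = [-1]

x̄ = F·x = [0, 0, 6]
P̄ = F·P·Fᵀ + Q = [42 51 -30; 51 85 -60; -30 -60 60]
S = H·P̄·Hᵀ + R = [395]
K = P̄·Hᵀ·S⁻¹ = [21/79; 126/395; -6/79]
x' − x̄ = [-399/79, -2394/395, 114/79] = K·y
y = (KᵀK)⁻¹·Kᵀ·(x' − x̄) = [-19]
z = y + H·x̄ = [-19] + [18] = [-1]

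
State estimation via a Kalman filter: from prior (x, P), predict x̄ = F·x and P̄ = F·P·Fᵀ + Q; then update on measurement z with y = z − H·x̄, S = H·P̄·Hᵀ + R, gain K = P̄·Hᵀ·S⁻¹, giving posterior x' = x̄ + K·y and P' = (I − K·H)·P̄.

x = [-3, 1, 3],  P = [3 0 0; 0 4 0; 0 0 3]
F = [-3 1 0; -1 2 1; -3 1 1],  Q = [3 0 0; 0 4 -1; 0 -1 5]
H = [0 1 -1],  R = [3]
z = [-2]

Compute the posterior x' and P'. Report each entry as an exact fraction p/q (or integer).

x̄ = F·x = [10, 8, 13]
P̄ = F·P·Fᵀ + Q = [34 17 31; 17 26 19; 31 19 39]
y = z − H·x̄ = [3]
S = H·P̄·Hᵀ + R = [30]
K = P̄·Hᵀ·S⁻¹ = [-7/15; 7/30; -2/3]
x' = x̄ + K·y = [43/5, 87/10, 11]
P' = (I − K·H)·P̄ = [412/15 304/15 65/3; 304/15 731/30 71/3; 65/3 71/3 77/3]

x' = [43/5, 87/10, 11]
P' = [412/15 304/15 65/3; 304/15 731/30 71/3; 65/3 71/3 77/3]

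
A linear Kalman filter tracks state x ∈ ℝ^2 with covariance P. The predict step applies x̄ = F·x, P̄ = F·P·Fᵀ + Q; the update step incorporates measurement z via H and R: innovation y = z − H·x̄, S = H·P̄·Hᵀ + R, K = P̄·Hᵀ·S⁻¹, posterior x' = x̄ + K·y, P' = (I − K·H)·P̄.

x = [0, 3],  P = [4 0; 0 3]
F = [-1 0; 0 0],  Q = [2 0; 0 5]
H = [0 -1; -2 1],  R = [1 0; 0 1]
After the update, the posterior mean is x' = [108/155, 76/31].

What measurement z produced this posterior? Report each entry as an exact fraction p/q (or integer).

x̄ = F·x = [0, 0]
P̄ = F·P·Fᵀ + Q = [6 0; 0 5]
S = H·P̄·Hᵀ + R = [6 -5; -5 30]
K = P̄·Hᵀ·S⁻¹ = [-12/31 -72/155; -25/31 1/31]
x' − x̄ = [108/155, 76/31] = K·y
y = (KᵀK)⁻¹·Kᵀ·(x' − x̄) = [-3, 1]
z = y + H·x̄ = [-3, 1] + [0, 0] = [-3, 1]

z = [-3, 1]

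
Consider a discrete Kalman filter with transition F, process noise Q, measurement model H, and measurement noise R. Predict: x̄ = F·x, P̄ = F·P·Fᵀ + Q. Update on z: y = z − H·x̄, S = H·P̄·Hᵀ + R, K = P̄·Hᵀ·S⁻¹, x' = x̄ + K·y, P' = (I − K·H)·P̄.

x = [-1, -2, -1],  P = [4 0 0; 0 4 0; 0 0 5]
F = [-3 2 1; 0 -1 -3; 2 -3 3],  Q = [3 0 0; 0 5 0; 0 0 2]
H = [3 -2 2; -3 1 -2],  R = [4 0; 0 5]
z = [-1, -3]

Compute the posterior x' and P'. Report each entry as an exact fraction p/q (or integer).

x̄ = F·x = [-2, 5, 1]
P̄ = F·P·Fᵀ + Q = [60 -23 -33; -23 54 -33; -33 -33 99]
y = z − H·x̄ = [13, -12]
S = H·P̄·Hᵀ + R = [1300 -1053; -1053 869]
K = P̄·Hᵀ·S⁻¹ = [-5221/20891 -740/1607; -12150/20891 -783/1607; 4389/20891 165/1607]
x' = x̄ + K·y = [445/1607, 5281/1607, 4016/1607]
P' = (I − K·H)·P̄ = [770880/20891 68984/20891 -1097778/20891; 68984/20891 99495/20891 -28281/20891; -1097778/20891 -28281/20891 1627164/20891]

x' = [445/1607, 5281/1607, 4016/1607]
P' = [770880/20891 68984/20891 -1097778/20891; 68984/20891 99495/20891 -28281/20891; -1097778/20891 -28281/20891 1627164/20891]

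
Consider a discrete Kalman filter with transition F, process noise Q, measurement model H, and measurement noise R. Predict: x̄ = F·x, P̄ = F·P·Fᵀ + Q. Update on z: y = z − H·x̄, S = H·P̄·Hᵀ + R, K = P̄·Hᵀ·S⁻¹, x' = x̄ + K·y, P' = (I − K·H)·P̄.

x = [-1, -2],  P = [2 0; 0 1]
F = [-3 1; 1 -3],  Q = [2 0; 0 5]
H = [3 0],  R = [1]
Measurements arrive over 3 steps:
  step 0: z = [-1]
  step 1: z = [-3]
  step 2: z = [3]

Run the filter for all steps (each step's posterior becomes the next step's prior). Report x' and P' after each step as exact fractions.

step 0: x' = [-31/95, 529/95], P' = [21/190 -9/190; -9/190 2311/190]
step 1: x' = [-12581/13298, 14177/13298], P' = [1467/13298 -3543/13298; -3543/13298 338233/13298]
step 2: x' = [1822765/1803454, 6308039/1803454], P' = [199645/1803454 -527265/1803454; -527265/1803454 48626351/1803454]

step 0: x̄ = F·x = [1, 5]
step 0: P̄ = F·P·Fᵀ + Q = [21 -9; -9 16]
step 0: y = z − H·x̄ = [-4]
step 0: S = H·P̄·Hᵀ + R = [190]
step 0: K = P̄·Hᵀ·S⁻¹ = [63/190; -27/190]
step 0: x' = x̄ + K·y = [-31/95, 529/95]
step 0: P' = (I − K·H)·P̄ = [21/190 -9/190; -9/190 2311/190]
step 1: x̄ = F·x = [622/95, -1618/95]
step 1: P̄ = F·P·Fᵀ + Q = [1467/95 -3543/95; -3543/95 10912/95]
step 1: y = z − H·x̄ = [-2151/95]
step 1: S = H·P̄·Hᵀ + R = [13298/95]
step 1: K = P̄·Hᵀ·S⁻¹ = [4401/13298; -10629/13298]
step 1: x' = x̄ + K·y = [-12581/13298, 14177/13298]
step 1: P' = (I − K·H)·P̄ = [1467/13298 -3543/13298; -3543/13298 338233/13298]
step 2: x̄ = F·x = [25960/6649, -27556/6649]
step 2: P̄ = F·P·Fᵀ + Q = [199645/6649 -527265/6649; -527265/6649 1566656/6649]
step 2: y = z − H·x̄ = [-57933/6649]
step 2: S = H·P̄·Hᵀ + R = [1803454/6649]
step 2: K = P̄·Hᵀ·S⁻¹ = [598935/1803454; -1581795/1803454]
step 2: x' = x̄ + K·y = [1822765/1803454, 6308039/1803454]
step 2: P' = (I − K·H)·P̄ = [199645/1803454 -527265/1803454; -527265/1803454 48626351/1803454]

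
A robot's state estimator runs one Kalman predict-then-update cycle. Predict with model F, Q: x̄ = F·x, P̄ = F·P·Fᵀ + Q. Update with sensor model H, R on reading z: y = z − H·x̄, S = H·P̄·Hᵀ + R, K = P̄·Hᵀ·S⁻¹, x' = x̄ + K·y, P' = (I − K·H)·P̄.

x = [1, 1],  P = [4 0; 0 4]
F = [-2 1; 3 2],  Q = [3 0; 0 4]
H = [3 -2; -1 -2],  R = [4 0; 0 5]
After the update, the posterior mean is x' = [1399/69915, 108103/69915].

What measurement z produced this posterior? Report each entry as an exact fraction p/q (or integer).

x̄ = F·x = [-1, 5]
P̄ = F·P·Fᵀ + Q = [23 -16; -16 56]
S = H·P̄·Hᵀ + R = [627 219; 219 188]
K = P̄·Hᵀ·S⁻¹ = [17017/69915 -5492/23305; -9056/69915 -8384/23305]
x' − x̄ = [71314/69915, -241472/69915] = K·y
y = (KᵀK)⁻¹·Kᵀ·(x' − x̄) = [10, 6]
z = y + H·x̄ = [10, 6] + [-13, -9] = [-3, -3]

z = [-3, -3]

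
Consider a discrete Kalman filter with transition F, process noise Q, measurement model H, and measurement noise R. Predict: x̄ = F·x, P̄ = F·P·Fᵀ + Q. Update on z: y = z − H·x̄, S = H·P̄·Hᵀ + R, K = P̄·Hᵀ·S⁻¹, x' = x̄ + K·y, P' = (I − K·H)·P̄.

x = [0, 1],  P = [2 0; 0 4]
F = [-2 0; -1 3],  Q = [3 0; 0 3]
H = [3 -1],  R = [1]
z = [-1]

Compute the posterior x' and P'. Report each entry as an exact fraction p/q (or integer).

x̄ = F·x = [0, 3]
P̄ = F·P·Fᵀ + Q = [11 4; 4 41]
y = z − H·x̄ = [2]
S = H·P̄·Hᵀ + R = [117]
K = P̄·Hᵀ·S⁻¹ = [29/117; -29/117]
x' = x̄ + K·y = [58/117, 293/117]
P' = (I − K·H)·P̄ = [446/117 1309/117; 1309/117 3956/117]

x' = [58/117, 293/117]
P' = [446/117 1309/117; 1309/117 3956/117]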